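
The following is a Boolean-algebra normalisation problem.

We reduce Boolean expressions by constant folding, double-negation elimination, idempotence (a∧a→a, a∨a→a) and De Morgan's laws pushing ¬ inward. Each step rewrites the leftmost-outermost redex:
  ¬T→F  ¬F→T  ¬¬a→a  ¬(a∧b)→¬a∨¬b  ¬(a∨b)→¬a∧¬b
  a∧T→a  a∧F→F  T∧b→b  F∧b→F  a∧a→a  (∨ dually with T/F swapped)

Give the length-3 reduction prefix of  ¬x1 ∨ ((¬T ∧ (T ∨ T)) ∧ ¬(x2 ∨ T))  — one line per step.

  start: ¬x1 ∨ ((¬T ∧ (T ∨ T)) ∧ ¬(x2 ∨ T))
  step 1: ¬x1 ∨ ((F ∧ (T ∨ T)) ∧ ¬(x2 ∨ T))
  step 2: ¬x1 ∨ (F ∧ ¬(x2 ∨ T))
  step 3: ¬x1 ∨ F

Answer: after 3 steps: ¬x1 ∨ F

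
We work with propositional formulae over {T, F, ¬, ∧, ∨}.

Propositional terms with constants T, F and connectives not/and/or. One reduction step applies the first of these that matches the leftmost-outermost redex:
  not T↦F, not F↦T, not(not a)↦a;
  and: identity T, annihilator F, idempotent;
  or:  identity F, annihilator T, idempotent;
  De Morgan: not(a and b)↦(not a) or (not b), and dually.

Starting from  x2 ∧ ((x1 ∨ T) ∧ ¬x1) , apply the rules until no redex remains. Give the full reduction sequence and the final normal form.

Answer: normal form = x2 ∧ ¬x1  (in 2 steps)

Working:
  start: x2 ∧ ((x1 ∨ T) ∧ ¬x1)
  [1] x2 ∧ (T ∧ ¬x1)
  [2] x2 ∧ ¬x1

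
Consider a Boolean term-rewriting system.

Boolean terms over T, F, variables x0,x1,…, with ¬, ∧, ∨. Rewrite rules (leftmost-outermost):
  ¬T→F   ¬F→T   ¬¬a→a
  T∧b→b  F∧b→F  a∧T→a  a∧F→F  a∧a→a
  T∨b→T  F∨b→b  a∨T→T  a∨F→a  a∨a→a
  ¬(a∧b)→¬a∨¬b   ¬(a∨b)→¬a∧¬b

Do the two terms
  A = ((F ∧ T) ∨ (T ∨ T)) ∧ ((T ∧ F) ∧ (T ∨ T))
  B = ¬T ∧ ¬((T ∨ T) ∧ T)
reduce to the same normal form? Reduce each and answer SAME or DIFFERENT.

Answer: SAME — A ⇓ F, B ⇓ F

Working:
Term A:
  start: ((F ∧ T) ∨ (T ∨ T)) ∧ ((T ∧ F) ∧ (T ∨ T))
  [1] (F ∨ (T ∨ T)) ∧ ((T ∧ F) ∧ (T ∨ T))
  [2] (T ∨ T) ∧ ((T ∧ F) ∧ (T ∨ T))
  [3] T ∧ ((T ∧ F) ∧ (T ∨ T))
  [4] (T ∧ F) ∧ (T ∨ T)
  [5] F ∧ (T ∨ T)
  [6] F

Term B:
  start: ¬T ∧ ¬((T ∨ T) ∧ T)
  [1] F ∧ ¬((T ∨ T) ∧ T)
  [2] F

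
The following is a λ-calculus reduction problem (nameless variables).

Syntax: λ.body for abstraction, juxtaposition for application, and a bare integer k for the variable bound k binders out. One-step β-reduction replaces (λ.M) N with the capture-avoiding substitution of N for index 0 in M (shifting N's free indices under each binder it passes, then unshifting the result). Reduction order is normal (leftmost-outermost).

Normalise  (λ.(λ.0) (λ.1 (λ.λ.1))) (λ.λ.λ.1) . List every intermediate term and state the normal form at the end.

  start: (λ.(λ.0) (λ.1 (λ.λ.1))) (λ.λ.λ.1)
  →1  (λ.0) (λ.(λ.λ.λ.1) (λ.λ.1))
  →2  λ.(λ.λ.λ.1) (λ.λ.1)
  →3  λ.λ.λ.1

Answer: normal form = λ.λ.λ.1  (in 3 steps)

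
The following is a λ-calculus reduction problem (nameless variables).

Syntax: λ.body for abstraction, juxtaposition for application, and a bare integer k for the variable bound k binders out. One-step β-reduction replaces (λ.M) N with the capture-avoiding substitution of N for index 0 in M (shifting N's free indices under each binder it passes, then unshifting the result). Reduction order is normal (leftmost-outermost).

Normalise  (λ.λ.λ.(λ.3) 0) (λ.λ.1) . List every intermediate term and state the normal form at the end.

Answer: normal form = λ.λ.λ.λ.1  (in 2 steps)

Working:
  start: (λ.λ.λ.(λ.3) 0) (λ.λ.1)
  →1  λ.λ.(λ.λ.λ.1) 0
  →2  λ.λ.λ.λ.1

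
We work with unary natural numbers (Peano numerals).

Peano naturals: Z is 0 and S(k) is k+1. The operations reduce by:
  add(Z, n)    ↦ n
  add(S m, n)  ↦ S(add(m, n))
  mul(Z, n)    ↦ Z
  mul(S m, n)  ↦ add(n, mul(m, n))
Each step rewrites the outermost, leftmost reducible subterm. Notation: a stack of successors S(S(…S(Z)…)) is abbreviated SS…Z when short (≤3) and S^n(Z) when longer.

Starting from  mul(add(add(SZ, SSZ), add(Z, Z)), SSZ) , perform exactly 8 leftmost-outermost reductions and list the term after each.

  start: mul(add(add(SZ, SSZ), add(Z, Z)), SSZ)
  →1  mul(add(S(add(Z, SSZ)), add(Z, Z)), SSZ)
  →2  mul(S(add(add(Z, SSZ), add(Z, Z))), SSZ)
  →3  add(SSZ, mul(add(add(Z, SSZ), add(Z, Z)), SSZ))
  →4  S(add(SZ, mul(add(add(Z, SSZ), add(Z, Z)), SSZ)))
  →5  S(S(add(Z, mul(add(add(Z, SSZ), add(Z, Z)), SSZ))))
  →6  S(S(mul(add(add(Z, SSZ), add(Z, Z)), SSZ)))
  →7  S(S(mul(add(SSZ, add(Z, Z)), SSZ)))
  →8  S(S(mul(S(add(SZ, add(Z, Z))), SSZ)))

Answer: after 8 steps: S(S(mul(S(add(SZ, add(Z, Z))), SSZ)))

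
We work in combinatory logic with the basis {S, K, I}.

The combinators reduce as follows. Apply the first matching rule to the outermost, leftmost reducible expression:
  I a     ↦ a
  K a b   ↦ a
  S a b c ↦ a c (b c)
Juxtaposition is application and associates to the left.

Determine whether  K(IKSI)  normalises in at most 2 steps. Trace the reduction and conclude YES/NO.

  start: K(IKSI)
  [1] K(KSI)
  [2] KS

Answer: YES — reaches normal form KS in 2 ≤ 2 steps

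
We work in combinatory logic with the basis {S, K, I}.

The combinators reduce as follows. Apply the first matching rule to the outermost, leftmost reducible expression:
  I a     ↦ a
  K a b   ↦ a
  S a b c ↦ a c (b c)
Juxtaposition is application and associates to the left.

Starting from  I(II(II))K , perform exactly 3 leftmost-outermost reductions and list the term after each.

Answer: after 3 steps: IIK

Reduction:
  start: I(II(II))K
  →1  II(II)K
  →2  I(II)K
  →3  IIK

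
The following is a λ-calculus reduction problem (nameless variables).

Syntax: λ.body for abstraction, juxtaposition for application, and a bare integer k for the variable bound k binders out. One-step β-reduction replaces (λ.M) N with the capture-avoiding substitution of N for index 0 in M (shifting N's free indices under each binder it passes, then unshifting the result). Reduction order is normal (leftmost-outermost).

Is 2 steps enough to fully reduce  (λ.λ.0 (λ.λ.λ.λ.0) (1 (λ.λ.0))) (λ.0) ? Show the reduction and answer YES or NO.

Answer: YES — reaches normal form λ.0 (λ.λ.λ.λ.0) (λ.λ.0) in 2 ≤ 2 steps

Working:
  start: (λ.λ.0 (λ.λ.λ.λ.0) (1 (λ.λ.0))) (λ.0)
  →1  λ.0 (λ.λ.λ.λ.0) ((λ.0) (λ.λ.0))
  →2  λ.0 (λ.λ.λ.λ.0) (λ.λ.0)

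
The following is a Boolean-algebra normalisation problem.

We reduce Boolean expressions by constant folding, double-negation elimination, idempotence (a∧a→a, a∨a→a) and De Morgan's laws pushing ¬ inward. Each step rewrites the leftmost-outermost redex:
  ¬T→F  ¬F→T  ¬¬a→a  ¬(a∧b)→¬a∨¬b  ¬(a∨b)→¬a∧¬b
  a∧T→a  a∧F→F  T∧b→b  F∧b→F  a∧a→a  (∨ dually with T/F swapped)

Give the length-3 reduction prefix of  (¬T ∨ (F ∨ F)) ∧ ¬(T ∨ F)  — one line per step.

  start: (¬T ∨ (F ∨ F)) ∧ ¬(T ∨ F)
  →1  (F ∨ (F ∨ F)) ∧ ¬(T ∨ F)
  →2  (F ∨ F) ∧ ¬(T ∨ F)
  →3  F ∧ ¬(T ∨ F)

Answer: after 3 steps: F ∧ ¬(T ∨ F)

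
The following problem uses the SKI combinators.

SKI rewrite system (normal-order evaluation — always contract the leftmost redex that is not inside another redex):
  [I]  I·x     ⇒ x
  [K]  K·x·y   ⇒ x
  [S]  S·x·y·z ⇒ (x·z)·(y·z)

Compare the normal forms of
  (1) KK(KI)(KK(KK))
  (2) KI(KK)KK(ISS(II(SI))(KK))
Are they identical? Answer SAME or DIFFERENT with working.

Answer: DIFFERENT — A ⇓ KK, B ⇓ K

Reduction:
Term A:
  start: KK(KI)(KK(KK))
  →1  K(KK(KK))
  →2  KK

Term B:
  start: KI(KK)KK(ISS(II(SI))(KK))
  →1  IKK(ISS(II(SI))(KK))
  →2  KK(ISS(II(SI))(KK))
  →3  K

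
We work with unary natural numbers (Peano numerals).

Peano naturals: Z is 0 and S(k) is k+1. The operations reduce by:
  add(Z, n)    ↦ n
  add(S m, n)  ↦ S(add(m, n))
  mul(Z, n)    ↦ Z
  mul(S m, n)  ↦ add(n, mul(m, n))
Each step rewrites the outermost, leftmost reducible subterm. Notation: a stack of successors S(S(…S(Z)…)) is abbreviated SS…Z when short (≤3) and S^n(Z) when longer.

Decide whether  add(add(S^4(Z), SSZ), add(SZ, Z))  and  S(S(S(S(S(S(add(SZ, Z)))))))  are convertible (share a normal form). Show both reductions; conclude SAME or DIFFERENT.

Term A:
  start: add(add(S^4(Z), SSZ), add(SZ, Z))
  [1] add(S(add(SSSZ, SSZ)), add(SZ, Z))
  [2] S(add(add(SSSZ, SSZ), add(SZ, Z)))
  [3] S(add(S(add(SSZ, SSZ)), add(SZ, Z)))
  [4] S(S(add(add(SSZ, SSZ), add(SZ, Z))))
  [5] S(S(add(S(add(SZ, SSZ)), add(SZ, Z))))
  [6] S(S(S(add(add(SZ, SSZ), add(SZ, Z)))))
  [7] S(S(S(add(S(add(Z, SSZ)), add(SZ, Z)))))
  [8] S(S(S(S(add(add(Z, SSZ), add(SZ, Z))))))
  [9] S(S(S(S(add(SSZ, add(SZ, Z))))))
  [10] S(S(S(S(S(add(SZ, add(SZ, Z)))))))
  [11] S(S(S(S(S(S(add(Z, add(SZ, Z))))))))
  [12] S(S(S(S(S(S(add(SZ, Z)))))))
  [13] S(S(S(S(S(S(S(add(Z, Z))))))))
  [14] S^7(Z)

Term B:
  start: S(S(S(S(S(S(add(SZ, Z)))))))
  [1] S(S(S(S(S(S(S(add(Z, Z))))))))
  [2] S^7(Z)

Answer: SAME — A ⇓ S^7(Z), B ⇓ S^7(Z)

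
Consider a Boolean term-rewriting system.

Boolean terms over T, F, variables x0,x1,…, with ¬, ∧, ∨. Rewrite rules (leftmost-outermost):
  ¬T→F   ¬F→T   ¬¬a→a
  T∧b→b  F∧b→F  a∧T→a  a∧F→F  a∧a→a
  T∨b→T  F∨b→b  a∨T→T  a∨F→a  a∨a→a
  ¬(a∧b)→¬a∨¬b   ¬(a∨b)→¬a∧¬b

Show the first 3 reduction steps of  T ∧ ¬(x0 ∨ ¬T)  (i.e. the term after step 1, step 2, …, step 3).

Answer: after 3 steps: ¬x0 ∧ T

Reduction:
  start: T ∧ ¬(x0 ∨ ¬T)
  [1] ¬(x0 ∨ ¬T)
  [2] ¬x0 ∧ ¬¬T
  [3] ¬x0 ∧ T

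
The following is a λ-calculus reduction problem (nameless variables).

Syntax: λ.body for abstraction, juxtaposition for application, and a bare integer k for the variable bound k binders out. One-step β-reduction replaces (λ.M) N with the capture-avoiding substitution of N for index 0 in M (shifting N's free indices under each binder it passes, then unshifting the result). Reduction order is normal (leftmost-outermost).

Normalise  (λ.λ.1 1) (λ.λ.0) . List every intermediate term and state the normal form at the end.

  start: (λ.λ.1 1) (λ.λ.0)
  →1  λ.(λ.λ.0) (λ.λ.0)
  →2  λ.λ.0

Answer: normal form = λ.λ.0  (in 2 steps)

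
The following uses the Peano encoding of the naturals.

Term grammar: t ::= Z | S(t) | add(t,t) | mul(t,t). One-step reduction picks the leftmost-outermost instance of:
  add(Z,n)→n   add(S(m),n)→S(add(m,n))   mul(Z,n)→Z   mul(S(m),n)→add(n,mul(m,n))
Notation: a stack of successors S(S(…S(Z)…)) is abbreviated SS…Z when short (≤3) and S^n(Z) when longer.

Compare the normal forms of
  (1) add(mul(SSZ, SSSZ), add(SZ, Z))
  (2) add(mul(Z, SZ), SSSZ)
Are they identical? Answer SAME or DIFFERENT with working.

Answer: DIFFERENT — A ⇓ S^7(Z), B ⇓ SSSZ

Reduction:
Term A:
  start: add(mul(SSZ, SSSZ), add(SZ, Z))
  →1  add(add(SSSZ, mul(SZ, SSSZ)), add(SZ, Z))
  →2  add(S(add(SSZ, mul(SZ, SSSZ))), add(SZ, Z))
  →3  S(add(add(SSZ, mul(SZ, SSSZ)), add(SZ, Z)))
  →4  S(add(S(add(SZ, mul(SZ, SSSZ))), add(SZ, Z)))
  →5  S(S(add(add(SZ, mul(SZ, SSSZ)), add(SZ, Z))))
  →6  S(S(add(S(add(Z, mul(SZ, SSSZ))), add(SZ, Z))))
  →7  S(S(S(add(add(Z, mul(SZ, SSSZ)), add(SZ, Z)))))
  →8  S(S(S(add(mul(SZ, SSSZ), add(SZ, Z)))))
  →9  S(S(S(add(add(SSSZ, mul(Z, SSSZ)), add(SZ, Z)))))
  →10  S(S(S(add(S(add(SSZ, mul(Z, SSSZ))), add(SZ, Z)))))
  →11  S(S(S(S(add(add(SSZ, mul(Z, SSSZ)), add(SZ, Z))))))
  →12  S(S(S(S(add(S(add(SZ, mul(Z, SSSZ))), add(SZ, Z))))))
  →13  S(S(S(S(S(add(add(SZ, mul(Z, SSSZ)), add(SZ, Z)))))))
  →14  S(S(S(S(S(add(S(add(Z, mul(Z, SSSZ))), add(SZ, Z)))))))
  →15  S(S(S(S(S(S(add(add(Z, mul(Z, SSSZ)), add(SZ, Z))))))))
  →16  S(S(S(S(S(S(add(mul(Z, SSSZ), add(SZ, Z))))))))
  →17  S(S(S(S(S(S(add(Z, add(SZ, Z))))))))
  →18  S(S(S(S(S(S(add(SZ, Z)))))))
  →19  S(S(S(S(S(S(S(add(Z, Z))))))))
  →20  S^7(Z)

Term B:
  start: add(mul(Z, SZ), SSSZ)
  →1  add(Z, SSSZ)
  →2  SSSZ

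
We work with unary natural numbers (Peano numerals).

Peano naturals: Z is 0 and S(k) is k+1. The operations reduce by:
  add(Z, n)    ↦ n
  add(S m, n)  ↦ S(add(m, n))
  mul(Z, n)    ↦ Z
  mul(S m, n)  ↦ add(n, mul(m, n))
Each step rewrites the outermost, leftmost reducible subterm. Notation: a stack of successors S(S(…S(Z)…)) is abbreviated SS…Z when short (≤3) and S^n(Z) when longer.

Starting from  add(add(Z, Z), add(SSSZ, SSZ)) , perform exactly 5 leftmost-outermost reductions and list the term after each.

Answer: after 5 steps: S(S(S(add(Z, SSZ))))

Derivation:
  start: add(add(Z, Z), add(SSSZ, SSZ))
  step 1: add(Z, add(SSSZ, SSZ))
  step 2: add(SSSZ, SSZ)
  step 3: S(add(SSZ, SSZ))
  step 4: S(S(add(SZ, SSZ)))
  step 5: S(S(S(add(Z, SSZ))))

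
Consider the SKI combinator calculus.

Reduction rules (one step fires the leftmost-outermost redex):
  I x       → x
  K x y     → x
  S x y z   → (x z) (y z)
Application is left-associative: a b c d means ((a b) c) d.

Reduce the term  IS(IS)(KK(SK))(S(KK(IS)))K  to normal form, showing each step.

Answer: normal form = SK  (in 10 steps)

Derivation:
  start: IS(IS)(KK(SK))(S(KK(IS)))K
  [1] S(IS)(KK(SK))(S(KK(IS)))K
  [2] IS(S(KK(IS)))(KK(SK)(S(KK(IS))))K
  [3] S(S(KK(IS)))(KK(SK)(S(KK(IS))))K
  [4] S(KK(IS))K(KK(SK)(S(KK(IS)))K)
  [5] KK(IS)(KK(SK)(S(KK(IS)))K)(K(KK(SK)(S(KK(IS)))K))
  [6] K(KK(SK)(S(KK(IS)))K)(K(KK(SK)(S(KK(IS)))K))
  [7] KK(SK)(S(KK(IS)))K
  [8] K(S(KK(IS)))K
  [9] S(KK(IS))
  [10] SK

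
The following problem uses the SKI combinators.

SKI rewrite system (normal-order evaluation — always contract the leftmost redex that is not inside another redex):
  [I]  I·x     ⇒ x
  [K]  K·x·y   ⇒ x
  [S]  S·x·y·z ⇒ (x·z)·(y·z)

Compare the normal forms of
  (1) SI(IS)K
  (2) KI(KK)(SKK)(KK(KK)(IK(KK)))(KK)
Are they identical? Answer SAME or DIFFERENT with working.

Term A:
  start: SI(IS)K
  [1] IK(ISK)
  [2] K(ISK)
  [3] K(SK)

Term B:
  start: KI(KK)(SKK)(KK(KK)(IK(KK)))(KK)
  [1] I(SKK)(KK(KK)(IK(KK)))(KK)
  [2] SKK(KK(KK)(IK(KK)))(KK)
  [3] K(KK(KK)(IK(KK)))(K(KK(KK)(IK(KK))))(KK)
  [4] KK(KK)(IK(KK))(KK)
  [5] K(IK(KK))(KK)
  [6] IK(KK)
  [7] K(KK)

Answer: DIFFERENT — A ⇓ K(SK), B ⇓ K(KK)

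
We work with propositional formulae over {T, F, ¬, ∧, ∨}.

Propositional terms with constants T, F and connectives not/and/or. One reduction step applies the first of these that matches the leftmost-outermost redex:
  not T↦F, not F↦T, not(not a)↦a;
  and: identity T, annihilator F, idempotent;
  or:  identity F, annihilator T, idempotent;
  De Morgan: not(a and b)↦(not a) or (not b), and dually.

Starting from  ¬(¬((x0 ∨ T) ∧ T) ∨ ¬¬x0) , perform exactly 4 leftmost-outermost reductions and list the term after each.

Answer: after 4 steps: T ∧ ¬¬¬x0

Reduction:
  start: ¬(¬((x0 ∨ T) ∧ T) ∨ ¬¬x0)
  [1] ¬¬((x0 ∨ T) ∧ T) ∧ ¬¬¬x0
  [2] ((x0 ∨ T) ∧ T) ∧ ¬¬¬x0
  [3] (x0 ∨ T) ∧ ¬¬¬x0
  [4] T ∧ ¬¬¬x0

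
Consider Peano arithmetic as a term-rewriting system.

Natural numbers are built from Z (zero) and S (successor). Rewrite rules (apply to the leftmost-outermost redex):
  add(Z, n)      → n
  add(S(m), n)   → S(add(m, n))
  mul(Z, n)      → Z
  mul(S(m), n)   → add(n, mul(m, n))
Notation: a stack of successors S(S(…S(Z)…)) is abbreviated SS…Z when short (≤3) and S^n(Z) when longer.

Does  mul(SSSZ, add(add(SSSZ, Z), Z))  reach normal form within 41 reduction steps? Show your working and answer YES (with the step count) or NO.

Answer: YES — reaches normal form S^9(Z) in 40 ≤ 41 steps

Working:
  start: mul(SSSZ, add(add(SSSZ, Z), Z))
  step 1: add(add(add(SSSZ, Z), Z), mul(SSZ, add(add(SSSZ, Z), Z)))
  step 2: add(add(S(add(SSZ, Z)), Z), mul(SSZ, add(add(SSSZ, Z), Z)))
  step 3: add(S(add(add(SSZ, Z), Z)), mul(SSZ, add(add(SSSZ, Z), Z)))
  step 4: S(add(add(add(SSZ, Z), Z), mul(SSZ, add(add(SSSZ, Z), Z))))
  step 5: S(add(add(S(add(SZ, Z)), Z), mul(SSZ, add(add(SSSZ, Z), Z))))
  step 6: S(add(S(add(add(SZ, Z), Z)), mul(SSZ, add(add(SSSZ, Z), Z))))
  step 7: S(S(add(add(add(SZ, Z), Z), mul(SSZ, add(add(SSSZ, Z), Z)))))
  step 8: S(S(add(add(S(add(Z, Z)), Z), mul(SSZ, add(add(SSSZ, Z), Z)))))
  step 9: S(S(add(S(add(add(Z, Z), Z)), mul(SSZ, add(add(SSSZ, Z), Z)))))
  step 10: S(S(S(add(add(add(Z, Z), Z), mul(SSZ, add(add(SSSZ, Z), Z))))))
  step 11: S(S(S(add(add(Z, Z), mul(SSZ, add(add(SSSZ, Z), Z))))))
  step 12: S(S(S(add(Z, mul(SSZ, add(add(SSSZ, Z), Z))))))
  step 13: S(S(S(mul(SSZ, add(add(SSSZ, Z), Z)))))
  step 14: S(S(S(add(add(add(SSSZ, Z), Z), mul(SZ, add(add(SSSZ, Z), Z))))))
  step 15: S(S(S(add(add(S(add(SSZ, Z)), Z), mul(SZ, add(add(SSSZ, Z), Z))))))
  step 16: S(S(S(add(S(add(add(SSZ, Z), Z)), mul(SZ, add(add(SSSZ, Z), Z))))))
  step 17: S(S(S(S(add(add(add(SSZ, Z), Z), mul(SZ, add(add(SSSZ, Z), Z)))))))
  step 18: S(S(S(S(add(add(S(add(SZ, Z)), Z), mul(SZ, add(add(SSSZ, Z), Z)))))))
  step 19: S(S(S(S(add(S(add(add(SZ, Z), Z)), mul(SZ, add(add(SSSZ, Z), Z)))))))
  step 20: S(S(S(S(S(add(add(add(SZ, Z), Z), mul(SZ, add(add(SSSZ, Z), Z))))))))
  step 21: S(S(S(S(S(add(add(S(add(Z, Z)), Z), mul(SZ, add(add(SSSZ, Z), Z))))))))
  step 22: S(S(S(S(S(add(S(add(add(Z, Z), Z)), mul(SZ, add(add(SSSZ, Z), Z))))))))
  step 23: S(S(S(S(S(S(add(add(add(Z, Z), Z), mul(SZ, add(add(SSSZ, Z), Z)))))))))
  step 24: S(S(S(S(S(S(add(add(Z, Z), mul(SZ, add(add(SSSZ, Z), Z)))))))))
  step 25: S(S(S(S(S(S(add(Z, mul(SZ, add(add(SSSZ, Z), Z)))))))))
  step 26: S(S(S(S(S(S(mul(SZ, add(add(SSSZ, Z), Z))))))))
  step 27: S(S(S(S(S(S(add(add(add(SSSZ, Z), Z), mul(Z, add(add(SSSZ, Z), Z)))))))))
  step 28: S(S(S(S(S(S(add(add(S(add(SSZ, Z)), Z), mul(Z, add(add(SSSZ, Z), Z)))))))))
  step 29: S(S(S(S(S(S(add(S(add(add(SSZ, Z), Z)), mul(Z, add(add(SSSZ, Z), Z)))))))))
  step 30: S(S(S(S(S(S(S(add(add(add(SSZ, Z), Z), mul(Z, add(add(SSSZ, Z), Z))))))))))
  step 31: S(S(S(S(S(S(S(add(add(S(add(SZ, Z)), Z), mul(Z, add(add(SSSZ, Z), Z))))))))))
  step 32: S(S(S(S(S(S(S(add(S(add(add(SZ, Z), Z)), mul(Z, add(add(SSSZ, Z), Z))))))))))
  step 33: S(S(S(S(S(S(S(S(add(add(add(SZ, Z), Z), mul(Z, add(add(SSSZ, Z), Z)))))))))))
  step 34: S(S(S(S(S(S(S(S(add(add(S(add(Z, Z)), Z), mul(Z, add(add(SSSZ, Z), Z)))))))))))
  step 35: S(S(S(S(S(S(S(S(add(S(add(add(Z, Z), Z)), mul(Z, add(add(SSSZ, Z), Z)))))))))))
  step 36: S(S(S(S(S(S(S(S(S(add(add(add(Z, Z), Z), mul(Z, add(add(SSSZ, Z), Z))))))))))))
  step 37: S(S(S(S(S(S(S(S(S(add(add(Z, Z), mul(Z, add(add(SSSZ, Z), Z))))))))))))
  step 38: S(S(S(S(S(S(S(S(S(add(Z, mul(Z, add(add(SSSZ, Z), Z))))))))))))
  step 39: S(S(S(S(S(S(S(S(S(mul(Z, add(add(SSSZ, Z), Z)))))))))))
  step 40: S^9(Z)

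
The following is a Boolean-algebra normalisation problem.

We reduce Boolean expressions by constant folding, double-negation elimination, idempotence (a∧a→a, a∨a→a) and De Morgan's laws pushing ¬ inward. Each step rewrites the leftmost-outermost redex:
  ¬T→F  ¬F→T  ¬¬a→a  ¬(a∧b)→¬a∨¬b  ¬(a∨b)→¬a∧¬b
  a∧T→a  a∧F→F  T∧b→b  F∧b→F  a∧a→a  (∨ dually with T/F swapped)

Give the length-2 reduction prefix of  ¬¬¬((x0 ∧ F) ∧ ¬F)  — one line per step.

  start: ¬¬¬((x0 ∧ F) ∧ ¬F)
  →1  ¬((x0 ∧ F) ∧ ¬F)
  →2  ¬(x0 ∧ F) ∨ ¬¬F

Answer: after 2 steps: ¬(x0 ∧ F) ∨ ¬¬F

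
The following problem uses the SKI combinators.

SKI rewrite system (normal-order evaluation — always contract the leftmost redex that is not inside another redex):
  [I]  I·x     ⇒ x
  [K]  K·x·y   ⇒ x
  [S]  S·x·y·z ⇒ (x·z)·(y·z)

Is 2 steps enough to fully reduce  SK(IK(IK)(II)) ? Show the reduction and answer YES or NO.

  start: SK(IK(IK)(II))
  →1  SK(K(IK)(II))
  →2  SK(IK)

Answer: NO — after 2 steps the term is SK(IK), not yet normal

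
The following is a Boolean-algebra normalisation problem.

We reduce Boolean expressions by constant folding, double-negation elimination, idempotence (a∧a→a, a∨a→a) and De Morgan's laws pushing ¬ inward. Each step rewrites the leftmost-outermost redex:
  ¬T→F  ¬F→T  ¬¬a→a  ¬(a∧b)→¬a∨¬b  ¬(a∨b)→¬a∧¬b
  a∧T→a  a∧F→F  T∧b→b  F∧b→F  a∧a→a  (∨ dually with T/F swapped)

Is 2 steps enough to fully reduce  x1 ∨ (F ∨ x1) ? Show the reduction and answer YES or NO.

  start: x1 ∨ (F ∨ x1)
  [1] x1 ∨ x1
  [2] x1

Answer: YES — reaches normal form x1 in 2 ≤ 2 steps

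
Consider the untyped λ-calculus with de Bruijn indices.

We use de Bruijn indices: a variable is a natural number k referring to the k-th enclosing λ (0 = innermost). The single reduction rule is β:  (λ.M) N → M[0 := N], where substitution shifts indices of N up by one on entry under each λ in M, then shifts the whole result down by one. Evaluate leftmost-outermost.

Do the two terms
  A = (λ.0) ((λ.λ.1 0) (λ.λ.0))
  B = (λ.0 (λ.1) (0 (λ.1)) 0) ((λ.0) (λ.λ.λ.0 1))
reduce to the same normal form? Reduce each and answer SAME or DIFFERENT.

Term A:
  start: (λ.0) ((λ.λ.1 0) (λ.λ.0))
  [1] (λ.λ.1 0) (λ.λ.0)
  [2] λ.(λ.λ.0) 0
  [3] λ.λ.0

Term B:
  start: (λ.0 (λ.1) (0 (λ.1)) 0) ((λ.0) (λ.λ.λ.0 1))
  [1] (λ.0) (λ.λ.λ.0 1) (λ.(λ.0) (λ.λ.λ.0 1)) ((λ.0) (λ.λ.λ.0 1) (λ.(λ.0) (λ.λ.λ.0 1))) ((λ.0) (λ.λ.λ.0 1))
  [2] (λ.λ.λ.0 1) (λ.(λ.0) (λ.λ.λ.0 1)) ((λ.0) (λ.λ.λ.0 1) (λ.(λ.0) (λ.λ.λ.0 1))) ((λ.0) (λ.λ.λ.0 1))
  [3] (λ.λ.0 1) ((λ.0) (λ.λ.λ.0 1) (λ.(λ.0) (λ.λ.λ.0 1))) ((λ.0) (λ.λ.λ.0 1))
  [4] (λ.0 ((λ.0) (λ.λ.λ.0 1) (λ.(λ.0) (λ.λ.λ.0 1)))) ((λ.0) (λ.λ.λ.0 1))
  [5] (λ.0) (λ.λ.λ.0 1) ((λ.0) (λ.λ.λ.0 1) (λ.(λ.0) (λ.λ.λ.0 1)))
  [6] (λ.λ.λ.0 1) ((λ.0) (λ.λ.λ.0 1) (λ.(λ.0) (λ.λ.λ.0 1)))
  [7] λ.λ.0 1

Answer: DIFFERENT — A ⇓ λ.λ.0, B ⇓ λ.λ.0 1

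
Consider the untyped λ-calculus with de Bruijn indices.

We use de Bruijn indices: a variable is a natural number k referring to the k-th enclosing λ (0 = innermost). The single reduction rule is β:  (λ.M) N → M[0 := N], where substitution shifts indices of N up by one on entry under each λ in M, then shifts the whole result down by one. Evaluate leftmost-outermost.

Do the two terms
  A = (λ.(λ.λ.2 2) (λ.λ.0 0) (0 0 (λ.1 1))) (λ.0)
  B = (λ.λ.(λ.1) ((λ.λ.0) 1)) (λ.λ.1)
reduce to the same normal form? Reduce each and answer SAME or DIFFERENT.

Term A:
  start: (λ.(λ.λ.2 2) (λ.λ.0 0) (0 0 (λ.1 1))) (λ.0)
  step 1: (λ.λ.(λ.0) (λ.0)) (λ.λ.0 0) ((λ.0) (λ.0) (λ.(λ.0) (λ.0)))
  step 2: (λ.(λ.0) (λ.0)) ((λ.0) (λ.0) (λ.(λ.0) (λ.0)))
  step 3: (λ.0) (λ.0)
  step 4: λ.0

Term B:
  start: (λ.λ.(λ.1) ((λ.λ.0) 1)) (λ.λ.1)
  step 1: λ.(λ.1) ((λ.λ.0) (λ.λ.1))
  step 2: λ.0

Answer: SAME — A ⇓ λ.0, B ⇓ λ.0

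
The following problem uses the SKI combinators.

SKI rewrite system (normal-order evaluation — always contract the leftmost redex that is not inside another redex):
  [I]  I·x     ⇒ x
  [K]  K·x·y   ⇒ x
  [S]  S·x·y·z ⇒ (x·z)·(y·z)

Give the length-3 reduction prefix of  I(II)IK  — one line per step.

  start: I(II)IK
  step 1: IIIK
  step 2: IIK
  step 3: IK

Answer: after 3 steps: IK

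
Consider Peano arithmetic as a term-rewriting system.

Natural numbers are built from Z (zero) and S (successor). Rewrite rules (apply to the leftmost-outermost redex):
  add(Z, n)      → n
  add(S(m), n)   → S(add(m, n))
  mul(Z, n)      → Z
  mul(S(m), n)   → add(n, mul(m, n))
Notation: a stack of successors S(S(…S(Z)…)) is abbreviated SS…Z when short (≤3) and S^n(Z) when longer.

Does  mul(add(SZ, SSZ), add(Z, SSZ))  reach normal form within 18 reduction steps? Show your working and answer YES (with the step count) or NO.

Answer: YES — reaches normal form S^6(Z) in 18 ≤ 18 steps

Reduction:
  start: mul(add(SZ, SSZ), add(Z, SSZ))
  step 1: mul(S(add(Z, SSZ)), add(Z, SSZ))
  step 2: add(add(Z, SSZ), mul(add(Z, SSZ), add(Z, SSZ)))
  step 3: add(SSZ, mul(add(Z, SSZ), add(Z, SSZ)))
  step 4: S(add(SZ, mul(add(Z, SSZ), add(Z, SSZ))))
  step 5: S(S(add(Z, mul(add(Z, SSZ), add(Z, SSZ)))))
  step 6: S(S(mul(add(Z, SSZ), add(Z, SSZ))))
  step 7: S(S(mul(SSZ, add(Z, SSZ))))
  step 8: S(S(add(add(Z, SSZ), mul(SZ, add(Z, SSZ)))))
  step 9: S(S(add(SSZ, mul(SZ, add(Z, SSZ)))))
  step 10: S(S(S(add(SZ, mul(SZ, add(Z, SSZ))))))
  step 11: S(S(S(S(add(Z, mul(SZ, add(Z, SSZ)))))))
  step 12: S(S(S(S(mul(SZ, add(Z, SSZ))))))
  step 13: S(S(S(S(add(add(Z, SSZ), mul(Z, add(Z, SSZ)))))))
  step 14: S(S(S(S(add(SSZ, mul(Z, add(Z, SSZ)))))))
  step 15: S(S(S(S(S(add(SZ, mul(Z, add(Z, SSZ))))))))
  step 16: S(S(S(S(S(S(add(Z, mul(Z, add(Z, SSZ)))))))))
  step 17: S(S(S(S(S(S(mul(Z, add(Z, SSZ))))))))
  step 18: S^6(Z)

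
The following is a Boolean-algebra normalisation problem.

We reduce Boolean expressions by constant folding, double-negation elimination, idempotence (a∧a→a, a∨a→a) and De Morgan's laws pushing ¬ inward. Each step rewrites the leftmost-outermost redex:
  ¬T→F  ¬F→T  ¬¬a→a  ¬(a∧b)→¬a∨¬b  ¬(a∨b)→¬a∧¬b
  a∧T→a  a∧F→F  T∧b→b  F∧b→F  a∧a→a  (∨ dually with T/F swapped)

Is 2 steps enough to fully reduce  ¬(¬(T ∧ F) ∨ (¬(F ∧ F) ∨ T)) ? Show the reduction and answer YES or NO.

  start: ¬(¬(T ∧ F) ∨ (¬(F ∧ F) ∨ T))
  →1  ¬¬(T ∧ F) ∧ ¬(¬(F ∧ F) ∨ T)
  →2  (T ∧ F) ∧ ¬(¬(F ∧ F) ∨ T)

Answer: NO — after 2 steps the term is (T ∧ F) ∧ ¬(¬(F ∧ F) ∨ T), not yet normal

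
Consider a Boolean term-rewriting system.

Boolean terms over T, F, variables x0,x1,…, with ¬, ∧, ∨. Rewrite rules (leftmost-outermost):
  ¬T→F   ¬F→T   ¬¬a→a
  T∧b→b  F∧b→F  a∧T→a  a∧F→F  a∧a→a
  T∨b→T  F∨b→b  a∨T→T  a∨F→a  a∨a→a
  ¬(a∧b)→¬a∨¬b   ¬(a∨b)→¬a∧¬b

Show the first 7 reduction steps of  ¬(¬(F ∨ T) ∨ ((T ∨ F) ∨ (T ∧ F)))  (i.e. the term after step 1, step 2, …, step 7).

  start: ¬(¬(F ∨ T) ∨ ((T ∨ F) ∨ (T ∧ F)))
  →1  ¬¬(F ∨ T) ∧ ¬((T ∨ F) ∨ (T ∧ F))
  →2  (F ∨ T) ∧ ¬((T ∨ F) ∨ (T ∧ F))
  →3  T ∧ ¬((T ∨ F) ∨ (T ∧ F))
  →4  ¬((T ∨ F) ∨ (T ∧ F))
  →5  ¬(T ∨ F) ∧ ¬(T ∧ F)
  →6  (¬T ∧ ¬F) ∧ ¬(T ∧ F)
  →7  (F ∧ ¬F) ∧ ¬(T ∧ F)

Answer: after 7 steps: (F ∧ ¬F) ∧ ¬(T ∧ F)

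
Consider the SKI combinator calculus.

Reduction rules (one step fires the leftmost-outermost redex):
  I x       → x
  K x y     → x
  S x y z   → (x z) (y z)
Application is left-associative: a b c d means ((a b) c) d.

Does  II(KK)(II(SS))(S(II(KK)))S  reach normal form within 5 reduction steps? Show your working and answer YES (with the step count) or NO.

  start: II(KK)(II(SS))(S(II(KK)))S
  step 1: I(KK)(II(SS))(S(II(KK)))S
  step 2: KK(II(SS))(S(II(KK)))S
  step 3: K(S(II(KK)))S
  step 4: S(II(KK))
  step 5: S(I(KK))

Answer: NO — after 5 steps the term is S(I(KK)), not yet normal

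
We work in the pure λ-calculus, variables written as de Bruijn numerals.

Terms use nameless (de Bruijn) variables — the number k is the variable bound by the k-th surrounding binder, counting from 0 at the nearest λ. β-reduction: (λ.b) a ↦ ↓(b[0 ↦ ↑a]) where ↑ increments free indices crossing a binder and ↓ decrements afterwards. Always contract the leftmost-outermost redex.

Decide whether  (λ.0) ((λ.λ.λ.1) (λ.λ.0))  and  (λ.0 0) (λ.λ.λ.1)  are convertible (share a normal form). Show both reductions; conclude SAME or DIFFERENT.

Term A:
  start: (λ.0) ((λ.λ.λ.1) (λ.λ.0))
  [1] (λ.λ.λ.1) (λ.λ.0)
  [2] λ.λ.1

Term B:
  start: (λ.0 0) (λ.λ.λ.1)
  [1] (λ.λ.λ.1) (λ.λ.λ.1)
  [2] λ.λ.1

Answer: SAME — A ⇓ λ.λ.1, B ⇓ λ.λ.1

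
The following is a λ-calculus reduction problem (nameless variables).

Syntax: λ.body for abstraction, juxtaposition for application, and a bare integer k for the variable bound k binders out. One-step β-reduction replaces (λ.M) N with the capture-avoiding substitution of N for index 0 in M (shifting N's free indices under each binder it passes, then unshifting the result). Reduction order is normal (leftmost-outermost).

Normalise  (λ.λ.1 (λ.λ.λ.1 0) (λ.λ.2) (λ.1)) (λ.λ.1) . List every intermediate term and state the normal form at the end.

Answer: normal form = λ.λ.λ.1 0  (in 4 steps)

Reduction:
  start: (λ.λ.1 (λ.λ.λ.1 0) (λ.λ.2) (λ.1)) (λ.λ.1)
  [1] λ.(λ.λ.1) (λ.λ.λ.1 0) (λ.λ.2) (λ.1)
  [2] λ.(λ.λ.λ.λ.1 0) (λ.λ.2) (λ.1)
  [3] λ.(λ.λ.λ.1 0) (λ.1)
  [4] λ.λ.λ.1 0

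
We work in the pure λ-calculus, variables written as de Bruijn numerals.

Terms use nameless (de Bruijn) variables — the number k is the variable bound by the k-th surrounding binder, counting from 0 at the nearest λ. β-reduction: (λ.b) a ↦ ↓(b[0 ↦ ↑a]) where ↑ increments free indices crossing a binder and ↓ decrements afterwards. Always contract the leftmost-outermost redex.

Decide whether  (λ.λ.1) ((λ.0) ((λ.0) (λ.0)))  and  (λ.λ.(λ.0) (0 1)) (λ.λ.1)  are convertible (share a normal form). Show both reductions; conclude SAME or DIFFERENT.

Answer: DIFFERENT — A ⇓ λ.λ.0, B ⇓ λ.0 (λ.λ.1)

Derivation:
Term A:
  start: (λ.λ.1) ((λ.0) ((λ.0) (λ.0)))
  →1  λ.(λ.0) ((λ.0) (λ.0))
  →2  λ.(λ.0) (λ.0)
  →3  λ.λ.0

Term B:
  start: (λ.λ.(λ.0) (0 1)) (λ.λ.1)
  →1  λ.(λ.0) (0 (λ.λ.1))
  →2  λ.0 (λ.λ.1)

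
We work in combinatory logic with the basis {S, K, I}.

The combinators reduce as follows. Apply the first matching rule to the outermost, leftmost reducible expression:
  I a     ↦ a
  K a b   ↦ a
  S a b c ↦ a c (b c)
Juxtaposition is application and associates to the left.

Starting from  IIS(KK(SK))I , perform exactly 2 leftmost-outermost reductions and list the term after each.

  start: IIS(KK(SK))I
  →1  IS(KK(SK))I
  →2  S(KK(SK))I

Answer: after 2 steps: S(KK(SK))I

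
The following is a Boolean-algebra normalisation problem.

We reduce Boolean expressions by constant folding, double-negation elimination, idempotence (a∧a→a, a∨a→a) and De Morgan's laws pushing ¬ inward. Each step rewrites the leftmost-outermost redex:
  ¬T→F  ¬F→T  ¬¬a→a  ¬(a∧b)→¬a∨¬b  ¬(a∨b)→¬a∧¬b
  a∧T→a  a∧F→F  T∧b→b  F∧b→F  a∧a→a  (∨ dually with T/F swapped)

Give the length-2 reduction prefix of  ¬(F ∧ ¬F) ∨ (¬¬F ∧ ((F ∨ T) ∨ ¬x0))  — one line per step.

Answer: after 2 steps: (T ∨ ¬¬F) ∨ (¬¬F ∧ ((F ∨ T) ∨ ¬x0))

Derivation:
  start: ¬(F ∧ ¬F) ∨ (¬¬F ∧ ((F ∨ T) ∨ ¬x0))
  step 1: (¬F ∨ ¬¬F) ∨ (¬¬F ∧ ((F ∨ T) ∨ ¬x0))
  step 2: (T ∨ ¬¬F) ∨ (¬¬F ∧ ((F ∨ T) ∨ ¬x0))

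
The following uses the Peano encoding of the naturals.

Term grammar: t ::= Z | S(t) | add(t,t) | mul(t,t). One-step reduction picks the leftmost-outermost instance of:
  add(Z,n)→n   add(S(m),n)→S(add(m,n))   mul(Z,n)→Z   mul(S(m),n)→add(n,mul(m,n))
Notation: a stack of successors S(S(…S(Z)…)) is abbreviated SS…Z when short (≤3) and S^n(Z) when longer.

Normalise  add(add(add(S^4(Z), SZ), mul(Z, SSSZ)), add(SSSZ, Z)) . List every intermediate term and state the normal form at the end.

  start: add(add(add(S^4(Z), SZ), mul(Z, SSSZ)), add(SSSZ, Z))
  [1] add(add(S(add(SSSZ, SZ)), mul(Z, SSSZ)), add(SSSZ, Z))
  [2] add(S(add(add(SSSZ, SZ), mul(Z, SSSZ))), add(SSSZ, Z))
  [3] S(add(add(add(SSSZ, SZ), mul(Z, SSSZ)), add(SSSZ, Z)))
  [4] S(add(add(S(add(SSZ, SZ)), mul(Z, SSSZ)), add(SSSZ, Z)))
  [5] S(add(S(add(add(SSZ, SZ), mul(Z, SSSZ))), add(SSSZ, Z)))
  [6] S(S(add(add(add(SSZ, SZ), mul(Z, SSSZ)), add(SSSZ, Z))))
  [7] S(S(add(add(S(add(SZ, SZ)), mul(Z, SSSZ)), add(SSSZ, Z))))
  [8] S(S(add(S(add(add(SZ, SZ), mul(Z, SSSZ))), add(SSSZ, Z))))
  [9] S(S(S(add(add(add(SZ, SZ), mul(Z, SSSZ)), add(SSSZ, Z)))))
  [10] S(S(S(add(add(S(add(Z, SZ)), mul(Z, SSSZ)), add(SSSZ, Z)))))
  [11] S(S(S(add(S(add(add(Z, SZ), mul(Z, SSSZ))), add(SSSZ, Z)))))
  [12] S(S(S(S(add(add(add(Z, SZ), mul(Z, SSSZ)), add(SSSZ, Z))))))
  [13] S(S(S(S(add(add(SZ, mul(Z, SSSZ)), add(SSSZ, Z))))))
  [14] S(S(S(S(add(S(add(Z, mul(Z, SSSZ))), add(SSSZ, Z))))))
  [15] S(S(S(S(S(add(add(Z, mul(Z, SSSZ)), add(SSSZ, Z)))))))
  [16] S(S(S(S(S(add(mul(Z, SSSZ), add(SSSZ, Z)))))))
  [17] S(S(S(S(S(add(Z, add(SSSZ, Z)))))))
  [18] S(S(S(S(S(add(SSSZ, Z))))))
  [19] S(S(S(S(S(S(add(SSZ, Z)))))))
  [20] S(S(S(S(S(S(S(add(SZ, Z))))))))
  [21] S(S(S(S(S(S(S(S(add(Z, Z)))))))))
  [22] S^8(Z)

Answer: normal form = S^8(Z)  (in 22 steps)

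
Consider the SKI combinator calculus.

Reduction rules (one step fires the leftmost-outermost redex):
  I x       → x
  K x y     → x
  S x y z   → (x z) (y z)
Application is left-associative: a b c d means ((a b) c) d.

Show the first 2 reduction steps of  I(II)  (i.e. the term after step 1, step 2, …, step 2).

Answer: after 2 steps: I

Derivation:
  start: I(II)
  →1  II
  →2  I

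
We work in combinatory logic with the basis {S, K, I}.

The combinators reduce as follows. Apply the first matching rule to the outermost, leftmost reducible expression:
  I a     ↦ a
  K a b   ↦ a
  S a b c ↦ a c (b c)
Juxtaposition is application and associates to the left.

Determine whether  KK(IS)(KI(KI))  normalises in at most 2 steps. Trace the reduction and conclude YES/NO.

  start: KK(IS)(KI(KI))
  step 1: K(KI(KI))
  step 2: KI

Answer: YES — reaches normal form KI in 2 ≤ 2 steps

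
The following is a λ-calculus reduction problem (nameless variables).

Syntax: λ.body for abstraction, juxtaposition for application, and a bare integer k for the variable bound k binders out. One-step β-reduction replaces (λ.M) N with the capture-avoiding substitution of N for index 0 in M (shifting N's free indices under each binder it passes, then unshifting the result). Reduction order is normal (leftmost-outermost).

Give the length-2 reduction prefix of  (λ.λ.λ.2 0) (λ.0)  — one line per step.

Answer: after 2 steps: λ.λ.0

Working:
  start: (λ.λ.λ.2 0) (λ.0)
  →1  λ.λ.(λ.0) 0
  →2  λ.λ.0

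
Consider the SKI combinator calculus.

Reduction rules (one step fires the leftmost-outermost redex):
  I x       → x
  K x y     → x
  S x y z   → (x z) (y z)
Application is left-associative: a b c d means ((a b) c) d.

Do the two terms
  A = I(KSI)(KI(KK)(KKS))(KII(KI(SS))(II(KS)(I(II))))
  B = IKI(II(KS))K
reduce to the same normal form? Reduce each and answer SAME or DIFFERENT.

Term A:
  start: I(KSI)(KI(KK)(KKS))(KII(KI(SS))(II(KS)(I(II))))
  →1  KSI(KI(KK)(KKS))(KII(KI(SS))(II(KS)(I(II))))
  →2  S(KI(KK)(KKS))(KII(KI(SS))(II(KS)(I(II))))
  →3  S(I(KKS))(KII(KI(SS))(II(KS)(I(II))))
  →4  S(KKS)(KII(KI(SS))(II(KS)(I(II))))
  →5  SK(KII(KI(SS))(II(KS)(I(II))))
  →6  SK(I(KI(SS))(II(KS)(I(II))))
  →7  SK(KI(SS)(II(KS)(I(II))))
  →8  SK(I(II(KS)(I(II))))
  →9  SK(II(KS)(I(II)))
  →10  SK(I(KS)(I(II)))
  →11  SK(KS(I(II)))
  →12  SKS

Term B:
  start: IKI(II(KS))K
  →1  KI(II(KS))K
  →2  IK
  →3  K

Answer: DIFFERENT — A ⇓ SKS, B ⇓ K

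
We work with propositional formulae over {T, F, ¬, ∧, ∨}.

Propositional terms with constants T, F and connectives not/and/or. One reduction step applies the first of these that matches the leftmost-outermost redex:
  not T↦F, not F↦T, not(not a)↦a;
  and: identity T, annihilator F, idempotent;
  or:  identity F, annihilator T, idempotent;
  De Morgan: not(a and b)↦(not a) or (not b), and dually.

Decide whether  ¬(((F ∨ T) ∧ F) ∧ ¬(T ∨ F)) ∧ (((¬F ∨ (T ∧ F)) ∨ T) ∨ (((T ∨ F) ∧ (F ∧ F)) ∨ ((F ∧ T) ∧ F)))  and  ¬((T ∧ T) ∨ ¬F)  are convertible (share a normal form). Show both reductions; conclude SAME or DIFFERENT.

Term A:
  start: ¬(((F ∨ T) ∧ F) ∧ ¬(T ∨ F)) ∧ (((¬F ∨ (T ∧ F)) ∨ T) ∨ (((T ∨ F) ∧ (F ∧ F)) ∨ ((F ∧ T) ∧ F)))
  step 1: (¬((F ∨ T) ∧ F) ∨ ¬¬(T ∨ F)) ∧ (((¬F ∨ (T ∧ F)) ∨ T) ∨ (((T ∨ F) ∧ (F ∧ F)) ∨ ((F ∧ T) ∧ F)))
  step 2: ((¬(F ∨ T) ∨ ¬F) ∨ ¬¬(T ∨ F)) ∧ (((¬F ∨ (T ∧ F)) ∨ T) ∨ (((T ∨ F) ∧ (F ∧ F)) ∨ ((F ∧ T) ∧ F)))
  step 3: (((¬F ∧ ¬T) ∨ ¬F) ∨ ¬¬(T ∨ F)) ∧ (((¬F ∨ (T ∧ F)) ∨ T) ∨ (((T ∨ F) ∧ (F ∧ F)) ∨ ((F ∧ T) ∧ F)))
  step 4: (((T ∧ ¬T) ∨ ¬F) ∨ ¬¬(T ∨ F)) ∧ (((¬F ∨ (T ∧ F)) ∨ T) ∨ (((T ∨ F) ∧ (F ∧ F)) ∨ ((F ∧ T) ∧ F)))
  step 5: ((¬T ∨ ¬F) ∨ ¬¬(T ∨ F)) ∧ (((¬F ∨ (T ∧ F)) ∨ T) ∨ (((T ∨ F) ∧ (F ∧ F)) ∨ ((F ∧ T) ∧ F)))
  step 6: ((F ∨ ¬F) ∨ ¬¬(T ∨ F)) ∧ (((¬F ∨ (T ∧ F)) ∨ T) ∨ (((T ∨ F) ∧ (F ∧ F)) ∨ ((F ∧ T) ∧ F)))
  step 7: (¬F ∨ ¬¬(T ∨ F)) ∧ (((¬F ∨ (T ∧ F)) ∨ T) ∨ (((T ∨ F) ∧ (F ∧ F)) ∨ ((F ∧ T) ∧ F)))
  step 8: (T ∨ ¬¬(T ∨ F)) ∧ (((¬F ∨ (T ∧ F)) ∨ T) ∨ (((T ∨ F) ∧ (F ∧ F)) ∨ ((F ∧ T) ∧ F)))
  step 9: T ∧ (((¬F ∨ (T ∧ F)) ∨ T) ∨ (((T ∨ F) ∧ (F ∧ F)) ∨ ((F ∧ T) ∧ F)))
  step 10: ((¬F ∨ (T ∧ F)) ∨ T) ∨ (((T ∨ F) ∧ (F ∧ F)) ∨ ((F ∧ T) ∧ F))
  step 11: T ∨ (((T ∨ F) ∧ (F ∧ F)) ∨ ((F ∧ T) ∧ F))
  step 12: T

Term B:
  start: ¬((T ∧ T) ∨ ¬F)
  step 1: ¬(T ∧ T) ∧ ¬¬F
  step 2: (¬T ∨ ¬T) ∧ ¬¬F
  step 3: ¬T ∧ ¬¬F
  step 4: F ∧ ¬¬F
  step 5: F

Answer: DIFFERENT — A ⇓ T, B ⇓ F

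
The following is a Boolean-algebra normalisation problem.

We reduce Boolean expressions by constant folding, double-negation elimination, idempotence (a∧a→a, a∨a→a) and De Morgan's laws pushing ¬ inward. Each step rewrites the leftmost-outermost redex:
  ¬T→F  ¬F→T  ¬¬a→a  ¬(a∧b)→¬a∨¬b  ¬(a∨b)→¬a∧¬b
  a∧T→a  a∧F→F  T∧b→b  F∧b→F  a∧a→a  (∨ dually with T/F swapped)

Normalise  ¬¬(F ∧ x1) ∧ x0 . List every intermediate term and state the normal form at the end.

Answer: normal form = F  (in 3 steps)

Working:
  start: ¬¬(F ∧ x1) ∧ x0
  [1] (F ∧ x1) ∧ x0
  [2] F ∧ x0
  [3] F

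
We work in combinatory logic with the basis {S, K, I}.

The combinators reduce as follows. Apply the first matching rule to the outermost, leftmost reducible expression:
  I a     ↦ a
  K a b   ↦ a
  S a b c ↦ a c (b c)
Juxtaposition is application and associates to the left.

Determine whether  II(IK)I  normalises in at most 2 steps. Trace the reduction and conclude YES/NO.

  start: II(IK)I
  step 1: I(IK)I
  step 2: IKI

Answer: NO — after 2 steps the term is IKI, not yet normal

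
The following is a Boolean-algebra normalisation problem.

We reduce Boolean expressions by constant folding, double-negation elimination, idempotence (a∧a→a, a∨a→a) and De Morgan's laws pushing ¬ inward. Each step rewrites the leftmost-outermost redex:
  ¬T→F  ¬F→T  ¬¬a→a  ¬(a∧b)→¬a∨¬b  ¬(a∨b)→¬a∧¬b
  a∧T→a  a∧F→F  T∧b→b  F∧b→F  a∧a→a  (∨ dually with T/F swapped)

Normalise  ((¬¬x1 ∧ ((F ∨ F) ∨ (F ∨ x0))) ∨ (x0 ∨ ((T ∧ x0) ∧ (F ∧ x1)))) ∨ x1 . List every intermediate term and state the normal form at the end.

  start: ((¬¬x1 ∧ ((F ∨ F) ∨ (F ∨ x0))) ∨ (x0 ∨ ((T ∧ x0) ∧ (F ∧ x1)))) ∨ x1
  →1  ((x1 ∧ ((F ∨ F) ∨ (F ∨ x0))) ∨ (x0 ∨ ((T ∧ x0) ∧ (F ∧ x1)))) ∨ x1
  →2  ((x1 ∧ (F ∨ (F ∨ x0))) ∨ (x0 ∨ ((T ∧ x0) ∧ (F ∧ x1)))) ∨ x1
  →3  ((x1 ∧ (F ∨ x0)) ∨ (x0 ∨ ((T ∧ x0) ∧ (F ∧ x1)))) ∨ x1
  →4  ((x1 ∧ x0) ∨ (x0 ∨ ((T ∧ x0) ∧ (F ∧ x1)))) ∨ x1
  →5  ((x1 ∧ x0) ∨ (x0 ∨ (x0 ∧ (F ∧ x1)))) ∨ x1
  →6  ((x1 ∧ x0) ∨ (x0 ∨ (x0 ∧ F))) ∨ x1
  →7  ((x1 ∧ x0) ∨ (x0 ∨ F)) ∨ x1
  →8  ((x1 ∧ x0) ∨ x0) ∨ x1

Answer: normal form = ((x1 ∧ x0) ∨ x0) ∨ x1  (in 8 steps)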